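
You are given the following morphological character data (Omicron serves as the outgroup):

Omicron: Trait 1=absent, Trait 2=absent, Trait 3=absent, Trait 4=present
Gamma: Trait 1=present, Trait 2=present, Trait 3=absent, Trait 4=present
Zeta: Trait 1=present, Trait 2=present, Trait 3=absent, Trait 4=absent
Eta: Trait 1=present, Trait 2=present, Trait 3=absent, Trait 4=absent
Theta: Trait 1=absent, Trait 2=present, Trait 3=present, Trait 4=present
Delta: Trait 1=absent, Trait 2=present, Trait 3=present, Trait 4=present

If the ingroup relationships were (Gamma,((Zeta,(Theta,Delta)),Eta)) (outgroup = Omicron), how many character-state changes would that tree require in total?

Map each character onto (Gamma,((Zeta,(Theta,Delta)),Eta)) (rooted by Omicron) and count the minimum state changes it requires (Fitch parsimony):
Trait 1: 2; Trait 2: 1; Trait 3: 1; Trait 4: 2.
Total tree length = 6.

6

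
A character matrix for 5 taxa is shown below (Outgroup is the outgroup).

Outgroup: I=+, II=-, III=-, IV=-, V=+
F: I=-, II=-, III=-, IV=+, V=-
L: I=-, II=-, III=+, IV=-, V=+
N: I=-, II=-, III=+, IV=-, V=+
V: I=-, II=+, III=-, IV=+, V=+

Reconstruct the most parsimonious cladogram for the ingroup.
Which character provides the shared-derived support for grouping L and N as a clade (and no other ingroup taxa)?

III

Character polarity is set by the outgroup: the derived state is whichever differs from the outgroup's state, so for I, V the derived state is '-', and for the remaining characters it is '+'.
I (derived state '-') is shared by all ingroup taxa — unites the whole ingroup.
II (derived state '+') is unique to V (autapomorphy; uninformative for grouping).
III (derived state '+') is shared by L and N — a synapomorphy uniting that clade.
IV: derived state '+' in F and V only — synapomorphy for {F, V}.
V (derived state '-') is unique to F (autapomorphy; uninformative for grouping).
Most parsimonious ingroup topology: ((F,V),(L,N)).
The clade {L, N} is supported by III: its derived state '+' occurs in exactly those taxa and in no other taxon (including the outgroup).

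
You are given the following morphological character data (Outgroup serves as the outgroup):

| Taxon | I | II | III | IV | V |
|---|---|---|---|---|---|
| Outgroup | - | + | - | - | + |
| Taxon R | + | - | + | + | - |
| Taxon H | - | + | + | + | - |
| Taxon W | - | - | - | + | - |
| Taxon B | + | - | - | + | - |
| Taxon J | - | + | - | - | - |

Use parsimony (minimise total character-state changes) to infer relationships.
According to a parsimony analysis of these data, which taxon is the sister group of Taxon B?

Character polarity is set by the outgroup: the derived state is whichever differs from the outgroup's state, so for II, V the derived state is '-', and for the remaining characters it is '+'.
Only Taxon B and Taxon R show the derived state '+' for I, supporting them as a clade.
II (derived state '-') is shared by Taxon B, Taxon R, and Taxon W — a synapomorphy uniting that clade.
III (state '+') occurs in Taxon H and Taxon R but conflicts with the nesting implied by the other characters — most parsimoniously interpreted as homoplasy.
IV (derived state '+') is shared by Taxon B, Taxon H, Taxon R, and Taxon W — a synapomorphy uniting that clade.
V (derived state '-') is shared by all ingroup taxa — unites the whole ingroup.
Most parsimonious ingroup topology: ((((Taxon R,Taxon B),Taxon W),Taxon H),Taxon J).
Taxon B and Taxon R form a cherry on this tree, so they are sister taxa.

Taxon R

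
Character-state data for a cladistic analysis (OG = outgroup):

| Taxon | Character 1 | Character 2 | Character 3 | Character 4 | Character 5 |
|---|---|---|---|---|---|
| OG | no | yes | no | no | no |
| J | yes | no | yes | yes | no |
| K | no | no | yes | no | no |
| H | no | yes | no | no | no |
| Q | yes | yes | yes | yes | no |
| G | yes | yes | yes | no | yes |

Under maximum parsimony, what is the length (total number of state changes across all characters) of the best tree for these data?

Character polarity is set by the outgroup: the derived state is whichever differs from the outgroup's state, so for Character 2 the derived state is 'no', and for the remaining characters it is 'yes'.
Character 1: derived state 'yes' in G, J, and Q only — synapomorphy for {G, J, Q}.
Character 2 (state 'no') occurs in J and K but conflicts with the nesting implied by the other characters — most parsimoniously interpreted as homoplasy.
Character 3: derived state 'yes' in G, J, K, and Q only — synapomorphy for {G, J, K, Q}.
Only J and Q show the derived state 'yes' for Character 4, supporting them as a clade.
Character 5 (derived state 'yes') is unique to G (autapomorphy; uninformative for grouping).
Most parsimonious ingroup topology: ((((J,Q),G),K),H).
Changes per character on this tree: Character 1: 1; Character 2: 2; Character 3: 1; Character 4: 1; Character 5: 1.
Total = 6.

6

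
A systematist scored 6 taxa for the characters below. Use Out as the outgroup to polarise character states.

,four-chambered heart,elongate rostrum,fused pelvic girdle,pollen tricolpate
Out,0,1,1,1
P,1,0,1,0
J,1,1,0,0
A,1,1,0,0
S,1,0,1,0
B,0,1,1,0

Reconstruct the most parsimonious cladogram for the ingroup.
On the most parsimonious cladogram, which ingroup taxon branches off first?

Character polarity is set by the outgroup: the derived state is whichever differs from the outgroup's state, so for elongate rostrum, fused pelvic girdle, pollen tricolpate the derived state is '0', and for the remaining characters it is '1'.
four-chambered heart (derived state '1') is shared by A, J, P, and S — a synapomorphy uniting that clade.
elongate rostrum: derived state '0' in P and S only — synapomorphy for {P, S}.
fused pelvic girdle: derived state '0' in A and J only — synapomorphy for {A, J}.
pollen tricolpate (derived state '0') is shared by all ingroup taxa — unites the whole ingroup.
Most parsimonious ingroup topology: (((P,S),(J,A)),B).
B is sister to the clade containing all other ingroup taxa, so it is the earliest-diverging (most basal) ingroup lineage.

B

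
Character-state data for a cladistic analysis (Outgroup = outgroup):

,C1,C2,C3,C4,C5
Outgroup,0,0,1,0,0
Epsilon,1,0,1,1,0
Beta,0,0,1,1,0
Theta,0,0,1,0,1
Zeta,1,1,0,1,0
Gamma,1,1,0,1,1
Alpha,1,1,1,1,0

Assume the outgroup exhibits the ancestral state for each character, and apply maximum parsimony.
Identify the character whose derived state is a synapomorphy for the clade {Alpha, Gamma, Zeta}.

C2

Character polarity is set by the outgroup: the derived state is whichever differs from the outgroup's state, so for C3 the derived state is '0', and for the remaining characters it is '1'.
C1: derived state '1' in Alpha, Epsilon, Gamma, and Zeta only — synapomorphy for {Alpha, Epsilon, Gamma, Zeta}.
C2 (derived state '1') is shared by Alpha, Gamma, and Zeta — a synapomorphy uniting that clade.
C3 (derived state '0') is shared by Gamma and Zeta — a synapomorphy uniting that clade.
Only Alpha, Beta, Epsilon, Gamma, and Zeta show the derived state '1' for C4, supporting them as a clade.
C5 (state '1') occurs in Gamma and Theta but conflicts with the nesting implied by the other characters — most parsimoniously interpreted as homoplasy.
Most parsimonious ingroup topology: (((Epsilon,((Zeta,Gamma),Alpha)),Beta),Theta).
The clade {Alpha, Gamma, Zeta} is supported by C2: its derived state '1' occurs in exactly those taxa and in no other taxon (including the outgroup).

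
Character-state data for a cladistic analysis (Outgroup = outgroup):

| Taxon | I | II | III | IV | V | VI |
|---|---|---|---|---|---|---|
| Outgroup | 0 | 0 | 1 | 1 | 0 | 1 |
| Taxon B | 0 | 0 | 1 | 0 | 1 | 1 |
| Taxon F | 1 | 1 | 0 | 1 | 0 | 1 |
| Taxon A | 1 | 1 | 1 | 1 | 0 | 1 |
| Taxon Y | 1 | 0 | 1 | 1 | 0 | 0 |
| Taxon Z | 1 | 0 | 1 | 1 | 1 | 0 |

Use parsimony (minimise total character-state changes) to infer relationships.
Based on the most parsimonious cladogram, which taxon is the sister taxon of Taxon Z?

Taxon Y

Character polarity is set by the outgroup: the derived state is whichever differs from the outgroup's state, so for III, IV, VI the derived state is '0', and for the remaining characters it is '1'.
Only Taxon A, Taxon F, Taxon Y, and Taxon Z show the derived state '1' for I, supporting them as a clade.
II (derived state '1') is shared by Taxon A and Taxon F — a synapomorphy uniting that clade.
III: derived state '0' in Taxon F only — an autapomorphy, so it tells us nothing about relationships among taxa.
IV: derived state '0' in Taxon B only — an autapomorphy, so it tells us nothing about relationships among taxa.
V groups Taxon B and Taxon Z, which is incompatible with the clades supported by the remaining characters; treating it as convergent (homoplasy) costs fewer steps than any alternative tree.
VI (derived state '0') is shared by Taxon Y and Taxon Z — a synapomorphy uniting that clade.
Most parsimonious ingroup topology: (Taxon B,((Taxon F,Taxon A),(Taxon Y,Taxon Z))).
Taxon Z and Taxon Y form a cherry on this tree, so they are sister taxa.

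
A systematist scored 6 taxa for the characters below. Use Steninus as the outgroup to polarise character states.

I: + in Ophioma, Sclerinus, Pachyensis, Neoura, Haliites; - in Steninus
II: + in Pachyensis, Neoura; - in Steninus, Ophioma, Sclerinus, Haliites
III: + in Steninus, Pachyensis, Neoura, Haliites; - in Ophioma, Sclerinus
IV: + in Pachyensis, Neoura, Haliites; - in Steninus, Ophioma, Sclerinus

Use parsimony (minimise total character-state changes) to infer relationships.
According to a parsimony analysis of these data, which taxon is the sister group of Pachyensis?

Neoura

Character polarity is set by the outgroup: the derived state is whichever differs from the outgroup's state, so for III the derived state is '-', and for the remaining characters it is '+'.
I (derived state '+') is shared by all ingroup taxa — unites the whole ingroup.
II (derived state '+') is shared by Neoura and Pachyensis — a synapomorphy uniting that clade.
III (derived state '-') is shared by Ophioma and Sclerinus — a synapomorphy uniting that clade.
Only Haliites, Neoura, and Pachyensis show the derived state '+' for IV, supporting them as a clade.
Most parsimonious ingroup topology: ((Ophioma,Sclerinus),(Haliites,(Pachyensis,Neoura))).
Pachyensis and Neoura form a cherry on this tree, so they are sister taxa.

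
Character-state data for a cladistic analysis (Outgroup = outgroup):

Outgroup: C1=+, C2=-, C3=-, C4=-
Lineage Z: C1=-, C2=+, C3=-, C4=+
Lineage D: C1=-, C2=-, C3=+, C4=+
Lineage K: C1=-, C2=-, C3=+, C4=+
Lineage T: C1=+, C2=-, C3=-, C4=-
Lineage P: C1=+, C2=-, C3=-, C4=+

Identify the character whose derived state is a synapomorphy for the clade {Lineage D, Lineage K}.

C3

Character polarity is set by the outgroup: the derived state is whichever differs from the outgroup's state, so for C1 the derived state is '-', and for the remaining characters it is '+'.
C1: derived state '-' in Lineage D, Lineage K, and Lineage Z only — synapomorphy for {Lineage D, Lineage K, Lineage Z}.
C2: derived state '+' in Lineage Z only — an autapomorphy, so it tells us nothing about relationships among taxa.
Only Lineage D and Lineage K show the derived state '+' for C3, supporting them as a clade.
C4 (derived state '+') is shared by Lineage D, Lineage K, Lineage P, and Lineage Z — a synapomorphy uniting that clade.
Most parsimonious ingroup topology: (((Lineage Z,(Lineage D,Lineage K)),Lineage P),Lineage T).
The clade {Lineage D, Lineage K} is supported by C3: its derived state '+' occurs in exactly those taxa and in no other taxon (including the outgroup).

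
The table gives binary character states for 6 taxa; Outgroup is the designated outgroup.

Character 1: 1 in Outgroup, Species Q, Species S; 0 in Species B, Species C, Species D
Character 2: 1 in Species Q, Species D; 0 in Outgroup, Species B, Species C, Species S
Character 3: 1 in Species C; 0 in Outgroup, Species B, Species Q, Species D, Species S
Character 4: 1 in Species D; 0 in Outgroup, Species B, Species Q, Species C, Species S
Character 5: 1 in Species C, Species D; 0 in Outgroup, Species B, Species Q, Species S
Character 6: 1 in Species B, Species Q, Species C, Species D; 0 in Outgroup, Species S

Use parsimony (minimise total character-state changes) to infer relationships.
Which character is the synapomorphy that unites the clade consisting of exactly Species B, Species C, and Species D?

Character 1

Character polarity is set by the outgroup: the derived state is whichever differs from the outgroup's state, so for Character 1 the derived state is '0', and for the remaining characters it is '1'.
Character 1: derived state '0' in Species B, Species C, and Species D only — synapomorphy for {Species B, Species C, Species D}.
Character 2 groups Species D and Species Q, which is incompatible with the clades supported by the remaining characters; treating it as convergent (homoplasy) costs fewer steps than any alternative tree.
Character 3: derived state '1' in Species C only — an autapomorphy, so it tells us nothing about relationships among taxa.
Character 4: derived state '1' in Species D only — an autapomorphy, so it tells us nothing about relationships among taxa.
Character 5: derived state '1' in Species C and Species D only — synapomorphy for {Species C, Species D}.
Only Species B, Species C, Species D, and Species Q show the derived state '1' for Character 6, supporting them as a clade.
Most parsimonious ingroup topology: (((Species B,(Species C,Species D)),Species Q),Species S).
The clade {Species B, Species C, Species D} is supported by Character 1: its derived state '0' occurs in exactly those taxa and in no other taxon (including the outgroup).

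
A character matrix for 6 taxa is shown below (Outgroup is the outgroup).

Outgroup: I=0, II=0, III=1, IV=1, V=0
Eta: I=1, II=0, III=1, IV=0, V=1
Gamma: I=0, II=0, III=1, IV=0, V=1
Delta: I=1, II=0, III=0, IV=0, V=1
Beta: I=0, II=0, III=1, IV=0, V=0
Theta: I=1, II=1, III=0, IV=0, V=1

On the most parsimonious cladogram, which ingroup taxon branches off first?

Beta

Character polarity is set by the outgroup: the derived state is whichever differs from the outgroup's state, so for III, IV the derived state is '0', and for the remaining characters it is '1'.
I (derived state '1') is shared by Delta, Eta, and Theta — a synapomorphy uniting that clade.
II (derived state '1') is unique to Theta (autapomorphy; uninformative for grouping).
III: derived state '0' in Delta and Theta only — synapomorphy for {Delta, Theta}.
IV (derived state '0') is shared by all ingroup taxa — unites the whole ingroup.
V: derived state '1' in Delta, Eta, Gamma, and Theta only — synapomorphy for {Delta, Eta, Gamma, Theta}.
Most parsimonious ingroup topology: ((Gamma,((Delta,Theta),Eta)),Beta).
Beta is sister to the clade containing all other ingroup taxa, so it is the earliest-diverging (most basal) ingroup lineage.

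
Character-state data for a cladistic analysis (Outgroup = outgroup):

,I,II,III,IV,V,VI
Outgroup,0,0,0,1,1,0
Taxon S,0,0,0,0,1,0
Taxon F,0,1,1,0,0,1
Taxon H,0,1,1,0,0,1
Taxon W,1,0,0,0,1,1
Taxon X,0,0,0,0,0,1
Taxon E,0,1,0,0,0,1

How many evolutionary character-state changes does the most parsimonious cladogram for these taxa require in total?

6

Character polarity is set by the outgroup: the derived state is whichever differs from the outgroup's state, so for IV, V the derived state is '0', and for the remaining characters it is '1'.
I: derived state '1' in Taxon W only — an autapomorphy, so it tells us nothing about relationships among taxa.
II (derived state '1') is shared by Taxon E, Taxon F, and Taxon H — a synapomorphy uniting that clade.
III (derived state '1') is shared by Taxon F and Taxon H — a synapomorphy uniting that clade.
All ingroup taxa share the derived state '0' for IV; it defines the ingroup but does not resolve relationships within it.
V: derived state '0' in Taxon E, Taxon F, Taxon H, and Taxon X only — synapomorphy for {Taxon E, Taxon F, Taxon H, Taxon X}.
VI (derived state '1') is shared by Taxon E, Taxon F, Taxon H, Taxon W, and Taxon X — a synapomorphy uniting that clade.
Most parsimonious ingroup topology: (Taxon S,((((Taxon F,Taxon H),Taxon E),Taxon X),Taxon W)).
Changes per character on this tree: I: 1; II: 1; III: 1; IV: 1; V: 1; VI: 1.
Total = 6.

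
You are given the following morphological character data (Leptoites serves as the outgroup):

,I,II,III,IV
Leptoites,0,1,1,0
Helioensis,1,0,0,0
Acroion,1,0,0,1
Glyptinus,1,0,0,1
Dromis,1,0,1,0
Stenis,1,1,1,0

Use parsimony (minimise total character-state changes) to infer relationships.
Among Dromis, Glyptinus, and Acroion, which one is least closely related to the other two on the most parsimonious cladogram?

Character polarity is set by the outgroup: the derived state is whichever differs from the outgroup's state, so for II, III the derived state is '0', and for the remaining characters it is '1'.
All ingroup taxa share the derived state '1' for I; it defines the ingroup but does not resolve relationships within it.
Only Acroion, Dromis, Glyptinus, and Helioensis show the derived state '0' for II, supporting them as a clade.
III: derived state '0' in Acroion, Glyptinus, and Helioensis only — synapomorphy for {Acroion, Glyptinus, Helioensis}.
IV: derived state '1' in Acroion and Glyptinus only — synapomorphy for {Acroion, Glyptinus}.
Most parsimonious ingroup topology: (((Helioensis,(Acroion,Glyptinus)),Dromis),Stenis).
Glyptinus and Acroion share a more recent common ancestor with each other than either does with Dromis, so Dromis is the least closely related of the three.

Dromis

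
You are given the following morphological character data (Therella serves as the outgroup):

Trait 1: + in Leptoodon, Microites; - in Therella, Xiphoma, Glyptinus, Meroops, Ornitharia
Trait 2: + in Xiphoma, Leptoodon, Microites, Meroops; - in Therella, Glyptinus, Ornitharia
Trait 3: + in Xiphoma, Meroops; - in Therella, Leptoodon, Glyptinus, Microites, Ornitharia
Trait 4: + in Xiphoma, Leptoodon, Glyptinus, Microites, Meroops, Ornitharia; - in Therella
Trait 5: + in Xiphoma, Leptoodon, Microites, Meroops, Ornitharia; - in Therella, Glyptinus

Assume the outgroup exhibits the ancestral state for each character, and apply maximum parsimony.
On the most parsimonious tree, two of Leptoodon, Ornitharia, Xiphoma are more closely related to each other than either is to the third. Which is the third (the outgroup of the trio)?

The outgroup has state '-' for every character, so '+' is the derived state throughout.
Only Leptoodon and Microites show the derived state '+' for Trait 1, supporting them as a clade.
Trait 2: derived state '+' in Leptoodon, Meroops, Microites, and Xiphoma only — synapomorphy for {Leptoodon, Meroops, Microites, Xiphoma}.
Only Meroops and Xiphoma show the derived state '+' for Trait 3, supporting them as a clade.
All ingroup taxa share the derived state '+' for Trait 4; it defines the ingroup but does not resolve relationships within it.
Trait 5: derived state '+' in Leptoodon, Meroops, Microites, Ornitharia, and Xiphoma only — synapomorphy for {Leptoodon, Meroops, Microites, Ornitharia, Xiphoma}.
Most parsimonious ingroup topology: ((((Leptoodon,Microites),(Meroops,Xiphoma)),Ornitharia),Glyptinus).
Xiphoma and Leptoodon share a more recent common ancestor with each other than either does with Ornitharia, so Ornitharia is the least closely related of the three.

Ornitharia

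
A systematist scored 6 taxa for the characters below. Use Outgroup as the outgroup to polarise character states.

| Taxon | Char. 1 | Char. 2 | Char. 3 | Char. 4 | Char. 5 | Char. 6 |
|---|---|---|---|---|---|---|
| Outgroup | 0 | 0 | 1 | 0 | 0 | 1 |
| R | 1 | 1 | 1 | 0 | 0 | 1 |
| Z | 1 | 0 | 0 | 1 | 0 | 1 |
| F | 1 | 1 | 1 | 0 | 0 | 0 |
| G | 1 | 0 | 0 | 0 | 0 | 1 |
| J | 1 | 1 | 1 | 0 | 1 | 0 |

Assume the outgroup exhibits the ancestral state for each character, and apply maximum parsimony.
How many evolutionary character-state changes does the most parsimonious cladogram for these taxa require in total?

6

Character polarity is set by the outgroup: the derived state is whichever differs from the outgroup's state, so for Char. 3, Char. 6 the derived state is '0', and for the remaining characters it is '1'.
All ingroup taxa share the derived state '1' for Char. 1; it defines the ingroup but does not resolve relationships within it.
Only F, J, and R show the derived state '1' for Char. 2, supporting them as a clade.
Char. 3: derived state '0' in G and Z only — synapomorphy for {G, Z}.
Char. 4: derived state '1' in Z only — an autapomorphy, so it tells us nothing about relationships among taxa.
Char. 5: derived state '1' in J only — an autapomorphy, so it tells us nothing about relationships among taxa.
Only F and J show the derived state '0' for Char. 6, supporting them as a clade.
Most parsimonious ingroup topology: ((R,(F,J)),(Z,G)).
Changes per character on this tree: Char. 1: 1; Char. 2: 1; Char. 3: 1; Char. 4: 1; Char. 5: 1; Char. 6: 1.
Total = 6.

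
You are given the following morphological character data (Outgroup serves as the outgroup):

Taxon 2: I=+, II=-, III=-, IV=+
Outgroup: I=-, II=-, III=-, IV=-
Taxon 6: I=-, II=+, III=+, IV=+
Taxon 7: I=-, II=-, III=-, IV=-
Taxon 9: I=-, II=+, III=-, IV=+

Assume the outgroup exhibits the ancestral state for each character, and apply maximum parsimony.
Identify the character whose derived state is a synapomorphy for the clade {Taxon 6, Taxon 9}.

The outgroup has state '-' for every character, so '+' is the derived state throughout.
I (derived state '+') is unique to Taxon 2 (autapomorphy; uninformative for grouping).
Only Taxon 6 and Taxon 9 show the derived state '+' for II, supporting them as a clade.
III: derived state '+' in Taxon 6 only — an autapomorphy, so it tells us nothing about relationships among taxa.
IV (derived state '+') is shared by Taxon 2, Taxon 6, and Taxon 9 — a synapomorphy uniting that clade.
Most parsimonious ingroup topology: (Taxon 7,((Taxon 6,Taxon 9),Taxon 2)).
The clade {Taxon 6, Taxon 9} is supported by II: its derived state '+' occurs in exactly those taxa and in no other taxon (including the outgroup).

II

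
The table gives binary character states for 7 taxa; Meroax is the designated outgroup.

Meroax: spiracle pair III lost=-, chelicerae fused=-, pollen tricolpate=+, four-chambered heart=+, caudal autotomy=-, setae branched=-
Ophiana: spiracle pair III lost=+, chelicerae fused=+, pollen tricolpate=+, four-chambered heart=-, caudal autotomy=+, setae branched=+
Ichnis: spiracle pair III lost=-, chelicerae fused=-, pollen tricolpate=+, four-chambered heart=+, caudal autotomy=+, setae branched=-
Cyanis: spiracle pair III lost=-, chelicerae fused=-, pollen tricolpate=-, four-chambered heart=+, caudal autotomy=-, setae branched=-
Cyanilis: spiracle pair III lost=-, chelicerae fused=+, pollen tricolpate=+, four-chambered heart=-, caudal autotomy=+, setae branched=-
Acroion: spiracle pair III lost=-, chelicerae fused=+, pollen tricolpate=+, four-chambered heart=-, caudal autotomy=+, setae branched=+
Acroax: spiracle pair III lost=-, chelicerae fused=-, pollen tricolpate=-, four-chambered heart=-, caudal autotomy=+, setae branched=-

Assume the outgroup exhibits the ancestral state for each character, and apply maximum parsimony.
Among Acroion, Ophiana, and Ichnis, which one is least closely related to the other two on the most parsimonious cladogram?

Character polarity is set by the outgroup: the derived state is whichever differs from the outgroup's state, so for pollen tricolpate, four-chambered heart the derived state is '-', and for the remaining characters it is '+'.
spiracle pair III lost: derived state '+' in Ophiana only — an autapomorphy, so it tells us nothing about relationships among taxa.
chelicerae fused (derived state '+') is shared by Acroion, Cyanilis, and Ophiana — a synapomorphy uniting that clade.
pollen tricolpate groups Acroax and Cyanis, which is incompatible with the clades supported by the remaining characters; treating it as convergent (homoplasy) costs fewer steps than any alternative tree.
Only Acroax, Acroion, Cyanilis, and Ophiana show the derived state '-' for four-chambered heart, supporting them as a clade.
caudal autotomy: derived state '+' in Acroax, Acroion, Cyanilis, Ichnis, and Ophiana only — synapomorphy for {Acroax, Acroion, Cyanilis, Ichnis, Ophiana}.
setae branched (derived state '+') is shared by Acroion and Ophiana — a synapomorphy uniting that clade.
Most parsimonious ingroup topology: (((((Ophiana,Acroion),Cyanilis),Acroax),Ichnis),Cyanis).
Acroion and Ophiana share a more recent common ancestor with each other than either does with Ichnis, so Ichnis is the least closely related of the three.

Ichnis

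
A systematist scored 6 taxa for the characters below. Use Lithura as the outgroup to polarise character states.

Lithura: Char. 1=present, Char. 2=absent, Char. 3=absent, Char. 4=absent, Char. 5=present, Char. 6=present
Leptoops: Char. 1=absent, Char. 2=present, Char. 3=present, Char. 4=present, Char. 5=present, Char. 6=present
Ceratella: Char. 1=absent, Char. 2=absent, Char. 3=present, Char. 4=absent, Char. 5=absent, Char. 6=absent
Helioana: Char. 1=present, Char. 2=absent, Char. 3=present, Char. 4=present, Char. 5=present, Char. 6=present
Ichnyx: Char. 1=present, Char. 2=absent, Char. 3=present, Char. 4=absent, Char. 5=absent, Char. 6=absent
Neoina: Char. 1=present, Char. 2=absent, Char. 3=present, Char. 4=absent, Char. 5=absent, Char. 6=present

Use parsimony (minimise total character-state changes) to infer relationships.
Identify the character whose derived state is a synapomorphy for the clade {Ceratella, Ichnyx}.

Character polarity is set by the outgroup: the derived state is whichever differs from the outgroup's state, so for Char. 1, Char. 5, Char. 6 the derived state is 'absent', and for the remaining characters it is 'present'.
Char. 1 (state 'absent') occurs in Ceratella and Leptoops but conflicts with the nesting implied by the other characters — most parsimoniously interpreted as homoplasy.
Char. 2 (derived state 'present') is unique to Leptoops (autapomorphy; uninformative for grouping).
Char. 3 (derived state 'present') is shared by all ingroup taxa — unites the whole ingroup.
Only Helioana and Leptoops show the derived state 'present' for Char. 4, supporting them as a clade.
Only Ceratella, Ichnyx, and Neoina show the derived state 'absent' for Char. 5, supporting them as a clade.
Only Ceratella and Ichnyx show the derived state 'absent' for Char. 6, supporting them as a clade.
Most parsimonious ingroup topology: ((Leptoops,Helioana),((Ceratella,Ichnyx),Neoina)).
The clade {Ceratella, Ichnyx} is supported by Char. 6: its derived state 'absent' occurs in exactly those taxa and in no other taxon (including the outgroup).

Char. 6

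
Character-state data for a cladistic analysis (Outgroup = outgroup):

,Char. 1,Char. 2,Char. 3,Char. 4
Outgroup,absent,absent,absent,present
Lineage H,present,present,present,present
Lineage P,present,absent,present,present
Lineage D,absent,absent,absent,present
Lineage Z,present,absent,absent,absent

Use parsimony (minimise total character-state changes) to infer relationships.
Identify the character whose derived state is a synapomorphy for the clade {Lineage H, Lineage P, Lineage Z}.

Character polarity is set by the outgroup: the derived state is whichever differs from the outgroup's state, so for Char. 4 the derived state is 'absent', and for the remaining characters it is 'present'.
Char. 1 (derived state 'present') is shared by Lineage H, Lineage P, and Lineage Z — a synapomorphy uniting that clade.
Char. 2: derived state 'present' in Lineage H only — an autapomorphy, so it tells us nothing about relationships among taxa.
Only Lineage H and Lineage P show the derived state 'present' for Char. 3, supporting them as a clade.
Char. 4 (derived state 'absent') is unique to Lineage Z (autapomorphy; uninformative for grouping).
Most parsimonious ingroup topology: (((Lineage H,Lineage P),Lineage Z),Lineage D).
The clade {Lineage H, Lineage P, Lineage Z} is supported by Char. 1: its derived state 'present' occurs in exactly those taxa and in no other taxon (including the outgroup).

Char. 1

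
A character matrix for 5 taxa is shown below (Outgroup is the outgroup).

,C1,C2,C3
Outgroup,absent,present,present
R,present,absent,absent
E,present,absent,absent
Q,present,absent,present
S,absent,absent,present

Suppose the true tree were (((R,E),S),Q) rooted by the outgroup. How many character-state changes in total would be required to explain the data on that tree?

Map each character onto (((R,E),S),Q) (rooted by Outgroup) and count the minimum state changes it requires (Fitch parsimony):
C1: 2; C2: 1; C3: 1.
Total tree length = 4.

4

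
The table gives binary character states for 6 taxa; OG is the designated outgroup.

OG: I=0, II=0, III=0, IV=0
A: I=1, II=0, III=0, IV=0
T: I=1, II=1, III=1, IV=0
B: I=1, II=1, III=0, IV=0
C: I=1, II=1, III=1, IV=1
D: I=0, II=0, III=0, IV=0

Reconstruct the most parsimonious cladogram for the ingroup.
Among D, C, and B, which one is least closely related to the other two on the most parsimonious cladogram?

D

The outgroup has state '0' for every character, so '1' is the derived state throughout.
I (derived state '1') is shared by A, B, C, and T — a synapomorphy uniting that clade.
Only B, C, and T show the derived state '1' for II, supporting them as a clade.
III (derived state '1') is shared by C and T — a synapomorphy uniting that clade.
IV (derived state '1') is unique to C (autapomorphy; uninformative for grouping).
Most parsimonious ingroup topology: ((A,((T,C),B)),D).
B and C share a more recent common ancestor with each other than either does with D, so D is the least closely related of the three.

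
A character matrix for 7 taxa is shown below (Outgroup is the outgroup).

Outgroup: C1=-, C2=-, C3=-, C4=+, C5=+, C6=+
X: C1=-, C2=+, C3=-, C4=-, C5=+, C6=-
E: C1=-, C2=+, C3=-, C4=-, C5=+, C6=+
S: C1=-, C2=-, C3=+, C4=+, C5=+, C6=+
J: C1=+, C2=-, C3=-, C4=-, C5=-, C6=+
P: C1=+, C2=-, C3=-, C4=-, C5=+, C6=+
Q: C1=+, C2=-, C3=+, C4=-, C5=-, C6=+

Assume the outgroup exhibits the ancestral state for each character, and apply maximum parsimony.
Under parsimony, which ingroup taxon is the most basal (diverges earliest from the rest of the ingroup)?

Character polarity is set by the outgroup: the derived state is whichever differs from the outgroup's state, so for C4, C5, C6 the derived state is '-', and for the remaining characters it is '+'.
Only J, P, and Q show the derived state '+' for C1, supporting them as a clade.
Only E and X show the derived state '+' for C2, supporting them as a clade.
C3 (state '+') occurs in Q and S but conflicts with the nesting implied by the other characters — most parsimoniously interpreted as homoplasy.
Only E, J, P, Q, and X show the derived state '-' for C4, supporting them as a clade.
C5: derived state '-' in J and Q only — synapomorphy for {J, Q}.
C6 (derived state '-') is unique to X (autapomorphy; uninformative for grouping).
Most parsimonious ingroup topology: (((X,E),((J,Q),P)),S).
S is sister to the clade containing all other ingroup taxa, so it is the earliest-diverging (most basal) ingroup lineage.

S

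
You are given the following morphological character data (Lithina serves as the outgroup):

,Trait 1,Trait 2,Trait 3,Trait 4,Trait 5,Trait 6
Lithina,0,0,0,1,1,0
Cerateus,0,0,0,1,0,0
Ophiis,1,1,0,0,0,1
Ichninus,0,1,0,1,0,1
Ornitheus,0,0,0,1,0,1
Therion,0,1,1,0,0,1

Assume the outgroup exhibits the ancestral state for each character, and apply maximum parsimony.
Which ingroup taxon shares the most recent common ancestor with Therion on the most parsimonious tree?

Ophiis

Character polarity is set by the outgroup: the derived state is whichever differs from the outgroup's state, so for Trait 4, Trait 5 the derived state is '0', and for the remaining characters it is '1'.
Trait 1 (derived state '1') is unique to Ophiis (autapomorphy; uninformative for grouping).
Trait 2: derived state '1' in Ichninus, Ophiis, and Therion only — synapomorphy for {Ichninus, Ophiis, Therion}.
Trait 3: derived state '1' in Therion only — an autapomorphy, so it tells us nothing about relationships among taxa.
Trait 4 (derived state '0') is shared by Ophiis and Therion — a synapomorphy uniting that clade.
All ingroup taxa share the derived state '0' for Trait 5; it defines the ingroup but does not resolve relationships within it.
Trait 6 (derived state '1') is shared by Ichninus, Ophiis, Ornitheus, and Therion — a synapomorphy uniting that clade.
Most parsimonious ingroup topology: (Cerateus,(((Ophiis,Therion),Ichninus),Ornitheus)).
Therion and Ophiis form a cherry on this tree, so they are sister taxa.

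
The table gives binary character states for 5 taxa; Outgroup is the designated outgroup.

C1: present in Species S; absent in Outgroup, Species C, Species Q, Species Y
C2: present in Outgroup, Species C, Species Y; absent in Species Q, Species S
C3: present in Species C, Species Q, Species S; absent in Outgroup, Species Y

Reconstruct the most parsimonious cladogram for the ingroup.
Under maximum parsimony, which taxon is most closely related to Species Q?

Character polarity is set by the outgroup: the derived state is whichever differs from the outgroup's state, so for C2 the derived state is 'absent', and for the remaining characters it is 'present'.
C1 (derived state 'present') is unique to Species S (autapomorphy; uninformative for grouping).
C2 (derived state 'absent') is shared by Species Q and Species S — a synapomorphy uniting that clade.
C3 (derived state 'present') is shared by Species C, Species Q, and Species S — a synapomorphy uniting that clade.
Most parsimonious ingroup topology: ((Species C,(Species Q,Species S)),Species Y).
Species Q and Species S form a cherry on this tree, so they are sister taxa.

Species S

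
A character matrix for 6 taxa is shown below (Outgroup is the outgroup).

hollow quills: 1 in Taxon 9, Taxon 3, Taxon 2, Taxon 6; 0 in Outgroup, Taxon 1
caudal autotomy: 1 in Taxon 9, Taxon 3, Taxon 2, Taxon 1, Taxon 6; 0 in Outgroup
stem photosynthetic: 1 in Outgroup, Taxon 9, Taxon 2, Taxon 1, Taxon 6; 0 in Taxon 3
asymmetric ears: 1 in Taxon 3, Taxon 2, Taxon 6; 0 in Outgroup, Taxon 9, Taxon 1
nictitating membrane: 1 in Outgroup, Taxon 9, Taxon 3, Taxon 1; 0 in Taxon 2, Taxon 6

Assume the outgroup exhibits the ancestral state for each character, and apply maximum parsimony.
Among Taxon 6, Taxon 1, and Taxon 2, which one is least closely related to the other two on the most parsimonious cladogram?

Character polarity is set by the outgroup: the derived state is whichever differs from the outgroup's state, so for stem photosynthetic, nictitating membrane the derived state is '0', and for the remaining characters it is '1'.
hollow quills (derived state '1') is shared by Taxon 2, Taxon 3, Taxon 6, and Taxon 9 — a synapomorphy uniting that clade.
caudal autotomy (derived state '1') is shared by all ingroup taxa — unites the whole ingroup.
stem photosynthetic: derived state '0' in Taxon 3 only — an autapomorphy, so it tells us nothing about relationships among taxa.
Only Taxon 2, Taxon 3, and Taxon 6 show the derived state '1' for asymmetric ears, supporting them as a clade.
nictitating membrane: derived state '0' in Taxon 2 and Taxon 6 only — synapomorphy for {Taxon 2, Taxon 6}.
Most parsimonious ingroup topology: ((Taxon 9,(Taxon 3,(Taxon 2,Taxon 6))),Taxon 1).
Taxon 6 and Taxon 2 share a more recent common ancestor with each other than either does with Taxon 1, so Taxon 1 is the least closely related of the three.

Taxon 1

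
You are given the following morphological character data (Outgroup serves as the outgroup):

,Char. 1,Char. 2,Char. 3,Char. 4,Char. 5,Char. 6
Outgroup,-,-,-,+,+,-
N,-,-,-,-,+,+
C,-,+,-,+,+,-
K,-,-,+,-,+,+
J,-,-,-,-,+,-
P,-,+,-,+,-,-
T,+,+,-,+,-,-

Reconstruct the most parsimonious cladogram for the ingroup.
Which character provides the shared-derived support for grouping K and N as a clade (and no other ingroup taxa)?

Character polarity is set by the outgroup: the derived state is whichever differs from the outgroup's state, so for Char. 4, Char. 5 the derived state is '-', and for the remaining characters it is '+'.
Char. 1 (derived state '+') is unique to T (autapomorphy; uninformative for grouping).
Only C, P, and T show the derived state '+' for Char. 2, supporting them as a clade.
Char. 3: derived state '+' in K only — an autapomorphy, so it tells us nothing about relationships among taxa.
Only J, K, and N show the derived state '-' for Char. 4, supporting them as a clade.
Char. 5 (derived state '-') is shared by P and T — a synapomorphy uniting that clade.
Char. 6: derived state '+' in K and N only — synapomorphy for {K, N}.
Most parsimonious ingroup topology: (((N,K),J),(C,(P,T))).
The clade {K, N} is supported by Char. 6: its derived state '+' occurs in exactly those taxa and in no other taxon (including the outgroup).

Char. 6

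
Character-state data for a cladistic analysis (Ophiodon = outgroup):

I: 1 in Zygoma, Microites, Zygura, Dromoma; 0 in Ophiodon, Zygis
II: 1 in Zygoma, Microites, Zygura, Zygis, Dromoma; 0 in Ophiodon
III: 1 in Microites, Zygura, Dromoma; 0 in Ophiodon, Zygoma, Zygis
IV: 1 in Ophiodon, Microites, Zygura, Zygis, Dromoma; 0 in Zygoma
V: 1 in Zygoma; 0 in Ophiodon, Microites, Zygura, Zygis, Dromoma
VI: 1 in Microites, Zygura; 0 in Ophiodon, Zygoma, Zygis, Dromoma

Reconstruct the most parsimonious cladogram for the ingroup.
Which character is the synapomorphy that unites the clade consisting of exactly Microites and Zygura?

VI

Character polarity is set by the outgroup: the derived state is whichever differs from the outgroup's state, so for IV the derived state is '0', and for the remaining characters it is '1'.
I: derived state '1' in Dromoma, Microites, Zygoma, and Zygura only — synapomorphy for {Dromoma, Microites, Zygoma, Zygura}.
II (derived state '1') is shared by all ingroup taxa — unites the whole ingroup.
III: derived state '1' in Dromoma, Microites, and Zygura only — synapomorphy for {Dromoma, Microites, Zygura}.
IV: derived state '0' in Zygoma only — an autapomorphy, so it tells us nothing about relationships among taxa.
V (derived state '1') is unique to Zygoma (autapomorphy; uninformative for grouping).
VI: derived state '1' in Microites and Zygura only — synapomorphy for {Microites, Zygura}.
Most parsimonious ingroup topology: ((Zygoma,((Microites,Zygura),Dromoma)),Zygis).
The clade {Microites, Zygura} is supported by VI: its derived state '1' occurs in exactly those taxa and in no other taxon (including the outgroup).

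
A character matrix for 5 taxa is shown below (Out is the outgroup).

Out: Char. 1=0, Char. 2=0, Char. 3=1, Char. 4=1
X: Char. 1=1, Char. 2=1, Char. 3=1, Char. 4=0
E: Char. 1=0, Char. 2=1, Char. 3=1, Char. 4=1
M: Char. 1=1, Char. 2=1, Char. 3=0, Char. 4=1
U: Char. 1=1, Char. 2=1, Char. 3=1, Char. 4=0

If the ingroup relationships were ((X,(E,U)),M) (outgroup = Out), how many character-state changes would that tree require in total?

6

Map each character onto ((X,(E,U)),M) (rooted by Out) and count the minimum state changes it requires (Fitch parsimony):
Char. 1: 2; Char. 2: 1; Char. 3: 1; Char. 4: 2.
Total tree length = 6.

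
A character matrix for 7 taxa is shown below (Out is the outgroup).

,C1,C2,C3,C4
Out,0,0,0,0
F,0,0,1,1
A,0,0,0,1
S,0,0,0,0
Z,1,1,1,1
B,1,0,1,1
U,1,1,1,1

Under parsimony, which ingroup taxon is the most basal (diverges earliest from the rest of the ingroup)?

S

The outgroup has state '0' for every character, so '1' is the derived state throughout.
Only B, U, and Z show the derived state '1' for C1, supporting them as a clade.
C2 (derived state '1') is shared by U and Z — a synapomorphy uniting that clade.
C3 (derived state '1') is shared by B, F, U, and Z — a synapomorphy uniting that clade.
Only A, B, F, U, and Z show the derived state '1' for C4, supporting them as a clade.
Most parsimonious ingroup topology: (((F,((Z,U),B)),A),S).
S is sister to the clade containing all other ingroup taxa, so it is the earliest-diverging (most basal) ingroup lineage.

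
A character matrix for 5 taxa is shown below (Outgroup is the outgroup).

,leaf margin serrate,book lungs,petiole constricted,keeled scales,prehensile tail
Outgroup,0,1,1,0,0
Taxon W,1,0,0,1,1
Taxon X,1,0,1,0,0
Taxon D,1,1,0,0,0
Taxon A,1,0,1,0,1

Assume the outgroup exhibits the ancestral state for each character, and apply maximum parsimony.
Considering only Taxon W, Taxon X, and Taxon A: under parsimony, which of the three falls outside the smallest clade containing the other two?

Character polarity is set by the outgroup: the derived state is whichever differs from the outgroup's state, so for book lungs, petiole constricted the derived state is '0', and for the remaining characters it is '1'.
leaf margin serrate (derived state '1') is shared by all ingroup taxa — unites the whole ingroup.
book lungs (derived state '0') is shared by Taxon A, Taxon W, and Taxon X — a synapomorphy uniting that clade.
petiole constricted groups Taxon D and Taxon W, which is incompatible with the clades supported by the remaining characters; treating it as convergent (homoplasy) costs fewer steps than any alternative tree.
keeled scales: derived state '1' in Taxon W only — an autapomorphy, so it tells us nothing about relationships among taxa.
Only Taxon A and Taxon W show the derived state '1' for prehensile tail, supporting them as a clade.
Most parsimonious ingroup topology: (((Taxon W,Taxon A),Taxon X),Taxon D).
Taxon A and Taxon W share a more recent common ancestor with each other than either does with Taxon X, so Taxon X is the least closely related of the three.

Taxon X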